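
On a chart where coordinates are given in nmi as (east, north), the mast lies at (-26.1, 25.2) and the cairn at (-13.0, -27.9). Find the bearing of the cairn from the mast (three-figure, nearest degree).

Δeast = -13.0 − -26.1 = 13.10; Δnorth = -27.9 − 25.2 = -53.10.
Bearing = atan2(Δeast, Δnorth) mod 360° = 166.14° ≈ 166°.

166°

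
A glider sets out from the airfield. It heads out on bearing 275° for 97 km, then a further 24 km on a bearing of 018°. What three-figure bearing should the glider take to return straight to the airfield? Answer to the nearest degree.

Leg 1 (275°, 97 km): east 97 sin 275° = -96.63, north 97 cos 275° = 8.45
Leg 2 (018°, 24 km): east 24 sin 18° = 7.42, north 24 cos 18° = 22.83
Net displacement: -89.21 east, 31.28 north. Direction back to start is (89.21, -31.28): bearing = atan2(89.21, -31.28) mod 360° = 109.32° ≈ 109°.

109°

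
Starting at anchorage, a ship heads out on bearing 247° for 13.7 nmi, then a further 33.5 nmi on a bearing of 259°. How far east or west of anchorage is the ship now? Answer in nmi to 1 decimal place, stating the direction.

45.5 nmi west

Leg 1 (247°, 13.7 nmi): east 13.7 sin 247° = -12.61, north 13.7 cos 247° = -5.35
Leg 2 (259°, 33.5 nmi): east 33.5 sin 259° = -32.88, north 33.5 cos 259° = -6.39
Net east component: -45.50 nmi.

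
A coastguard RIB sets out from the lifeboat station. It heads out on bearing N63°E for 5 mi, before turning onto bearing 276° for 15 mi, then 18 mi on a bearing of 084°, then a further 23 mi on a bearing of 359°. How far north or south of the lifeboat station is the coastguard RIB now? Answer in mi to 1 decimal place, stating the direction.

Leg 1 (N63°E, 5 mi): east 5 sin 63° = 4.46, north 5 cos 63° = 2.27
Leg 2 (276°, 15 mi): east 15 sin 276° = -14.92, north 15 cos 276° = 1.57
Leg 3 (084°, 18 mi): east 18 sin 84° = 17.90, north 18 cos 84° = 1.88
Leg 4 (359°, 23 mi): east 23 sin 359° = -0.40, north 23 cos 359° = 23.00
Net north component: 28.72 mi.

28.7 mi north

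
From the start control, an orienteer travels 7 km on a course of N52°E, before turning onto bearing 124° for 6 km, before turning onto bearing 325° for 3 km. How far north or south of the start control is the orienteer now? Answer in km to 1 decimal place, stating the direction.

Leg 1 (N52°E, 7 km): east 7 sin 52° = 5.52, north 7 cos 52° = 4.31
Leg 2 (124°, 6 km): east 6 sin 124° = 4.97, north 6 cos 124° = -3.36
Leg 3 (325°, 3 km): east 3 sin 325° = -1.72, north 3 cos 325° = 2.46
Net north component: 3.41 km.

3.4 km north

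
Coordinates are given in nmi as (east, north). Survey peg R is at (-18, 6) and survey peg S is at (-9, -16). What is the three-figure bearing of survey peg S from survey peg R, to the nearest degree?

Δeast = -9 − -18 = 9.00; Δnorth = -16 − 6 = -22.00.
Bearing = atan2(Δeast, Δnorth) mod 360° = 157.75° ≈ 158°.

158°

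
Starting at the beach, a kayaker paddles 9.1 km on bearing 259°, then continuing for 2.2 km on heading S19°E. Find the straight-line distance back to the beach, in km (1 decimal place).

9.1 km

Leg 1 (259°, 9.1 km): east 9.1 sin 259° = -8.93, north 9.1 cos 259° = -1.74
Leg 2 (S19°E, 2.2 km): east 2.2 sin 161° = 0.72, north 2.2 cos 161° = -2.08
Net: -8.22 east, -3.82 north. Distance = √((-8.22)² + (-3.82)²) = 9.060 km.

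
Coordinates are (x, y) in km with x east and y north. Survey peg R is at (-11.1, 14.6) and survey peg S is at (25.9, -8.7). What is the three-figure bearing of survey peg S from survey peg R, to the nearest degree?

Δeast = 25.9 − -11.1 = 37.00; Δnorth = -8.7 − 14.6 = -23.30.
Bearing = atan2(Δeast, Δnorth) mod 360° = 122.20° ≈ 122°.

122°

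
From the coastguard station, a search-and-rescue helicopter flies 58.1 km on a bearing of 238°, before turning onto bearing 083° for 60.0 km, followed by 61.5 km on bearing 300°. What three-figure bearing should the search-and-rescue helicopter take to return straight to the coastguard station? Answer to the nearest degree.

Leg 1 (238°, 58.1 km): east 58.1 sin 238° = -49.27, north 58.1 cos 238° = -30.79
Leg 2 (083°, 60.0 km): east 60.0 sin 83° = 59.55, north 60.0 cos 83° = 7.31
Leg 3 (300°, 61.5 km): east 61.5 sin 300° = -53.26, north 61.5 cos 300° = 30.75
Net displacement: -42.98 east, 7.27 north. Direction back to start is (42.98, -7.27): bearing = atan2(42.98, -7.27) mod 360° = 99.61° ≈ 100°.

100°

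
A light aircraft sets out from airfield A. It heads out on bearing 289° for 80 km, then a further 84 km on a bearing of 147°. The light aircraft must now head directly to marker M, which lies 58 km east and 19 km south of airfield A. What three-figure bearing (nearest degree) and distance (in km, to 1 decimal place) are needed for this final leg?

Leg 1 (289°, 80 km): east 80 sin 289° = -75.64, north 80 cos 289° = 26.05
Leg 2 (147°, 84 km): east 84 sin 147° = 45.75, north 84 cos 147° = -70.45
Current position: (-29.89, -44.40). Target: (58, -19). Remaining: Δeast = 87.89, Δnorth = 25.40.
Bearing = atan2(87.89, 25.40) mod 360° = 73.88°; distance = √((87.89)² + (25.40)²) = 91.489 km.

074°, 91.5 km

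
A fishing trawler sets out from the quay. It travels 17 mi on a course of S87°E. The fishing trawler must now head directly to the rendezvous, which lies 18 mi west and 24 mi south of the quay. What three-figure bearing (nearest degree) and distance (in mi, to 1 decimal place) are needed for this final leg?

Leg 1 (S87°E, 17 mi): east 17 sin 93° = 16.98, north 17 cos 93° = -0.89
Current position: (16.98, -0.89). Target: (-18, -24). Remaining: Δeast = -34.98, Δnorth = -23.11.
Bearing = atan2(-34.98, -23.11) mod 360° = 236.55°; distance = √((-34.98)² + (-23.11)²) = 41.922 mi.

237°, 41.9 mi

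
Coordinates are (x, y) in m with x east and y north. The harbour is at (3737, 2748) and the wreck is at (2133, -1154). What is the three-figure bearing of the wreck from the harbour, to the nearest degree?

Δeast = 2133 − 3737 = -1604.00; Δnorth = -1154 − 2748 = -3902.00.
Bearing = atan2(Δeast, Δnorth) mod 360° = 202.35° ≈ 202°.

202°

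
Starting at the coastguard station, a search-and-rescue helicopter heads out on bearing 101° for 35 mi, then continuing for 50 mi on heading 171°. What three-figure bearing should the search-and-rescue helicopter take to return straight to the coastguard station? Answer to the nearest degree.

Leg 1 (101°, 35 mi): east 35 sin 101° = 34.36, north 35 cos 101° = -6.68
Leg 2 (171°, 50 mi): east 50 sin 171° = 7.82, north 50 cos 171° = -49.38
Net displacement: 42.18 east, -56.06 north. Direction back to start is (-42.18, 56.06): bearing = atan2(-42.18, 56.06) mod 360° = 323.04° ≈ 323°.

323°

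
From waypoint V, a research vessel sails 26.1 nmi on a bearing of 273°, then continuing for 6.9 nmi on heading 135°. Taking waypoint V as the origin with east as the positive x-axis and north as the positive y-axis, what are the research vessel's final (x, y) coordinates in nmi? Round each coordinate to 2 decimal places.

Leg 1 (273°, 26.1 nmi): east 26.1 sin 273° = -26.06, north 26.1 cos 273° = 1.37
Leg 2 (135°, 6.9 nmi): east 6.9 sin 135° = 4.88, north 6.9 cos 135° = -4.88
Summing: -21.19 nmi east, -3.51 nmi north → (-21.19, -3.51).

(-21.19, -3.51)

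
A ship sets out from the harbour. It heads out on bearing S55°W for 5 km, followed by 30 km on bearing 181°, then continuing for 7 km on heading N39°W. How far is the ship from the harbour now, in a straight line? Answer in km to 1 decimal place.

28.9 km

Leg 1 (S55°W, 5 km): east 5 sin 235° = -4.10, north 5 cos 235° = -2.87
Leg 2 (181°, 30 km): east 30 sin 181° = -0.52, north 30 cos 181° = -30.00
Leg 3 (N39°W, 7 km): east 7 sin 321° = -4.41, north 7 cos 321° = 5.44
Net: -9.02 east, -27.42 north. Distance = √((-9.02)² + (-27.42)²) = 28.870 km.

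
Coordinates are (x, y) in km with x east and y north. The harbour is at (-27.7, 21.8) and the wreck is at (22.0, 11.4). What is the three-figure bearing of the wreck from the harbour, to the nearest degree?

Δeast = 22.0 − -27.7 = 49.70; Δnorth = 11.4 − 21.8 = -10.40.
Bearing = atan2(Δeast, Δnorth) mod 360° = 101.82° ≈ 102°.

102°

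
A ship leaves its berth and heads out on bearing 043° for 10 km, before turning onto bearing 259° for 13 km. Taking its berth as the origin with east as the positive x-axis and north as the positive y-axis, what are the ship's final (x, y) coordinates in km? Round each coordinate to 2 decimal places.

Leg 1 (043°, 10 km): east 10 sin 43° = 6.82, north 10 cos 43° = 7.31
Leg 2 (259°, 13 km): east 13 sin 259° = -12.76, north 13 cos 259° = -2.48
Summing: -5.94 km east, 4.83 km north → (-5.94, 4.83).

(-5.94, 4.83)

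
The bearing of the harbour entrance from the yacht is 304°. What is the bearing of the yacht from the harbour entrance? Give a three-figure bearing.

Back-bearing = 304° − 180° = 124°.

124°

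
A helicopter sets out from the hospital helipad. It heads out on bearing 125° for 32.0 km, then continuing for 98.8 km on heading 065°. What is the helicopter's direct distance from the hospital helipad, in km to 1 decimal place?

118.1 km

Leg 1 (125°, 32.0 km): east 32.0 sin 125° = 26.21, north 32.0 cos 125° = -18.35
Leg 2 (065°, 98.8 km): east 98.8 sin 65° = 89.54, north 98.8 cos 65° = 41.75
Net: 115.76 east, 23.40 north. Distance = √((115.76)² + (23.40)²) = 118.098 km.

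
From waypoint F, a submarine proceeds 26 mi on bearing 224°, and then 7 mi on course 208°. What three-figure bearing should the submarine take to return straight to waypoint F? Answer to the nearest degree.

Leg 1 (224°, 26 mi): east 26 sin 224° = -18.06, north 26 cos 224° = -18.70
Leg 2 (208°, 7 mi): east 7 sin 208° = -3.29, north 7 cos 208° = -6.18
Net displacement: -21.35 east, -24.88 north. Direction back to start is (21.35, 24.88): bearing = atan2(21.35, 24.88) mod 360° = 40.63° ≈ 041°.

041°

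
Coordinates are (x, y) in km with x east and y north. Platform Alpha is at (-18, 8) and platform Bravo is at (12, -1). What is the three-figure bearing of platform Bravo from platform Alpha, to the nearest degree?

Δeast = 12 − -18 = 30.00; Δnorth = -1 − 8 = -9.00.
Bearing = atan2(Δeast, Δnorth) mod 360° = 106.70° ≈ 107°.

107°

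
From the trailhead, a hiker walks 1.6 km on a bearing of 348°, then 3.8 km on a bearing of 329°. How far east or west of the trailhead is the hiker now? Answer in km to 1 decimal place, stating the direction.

2.3 km west

Leg 1 (348°, 1.6 km): east 1.6 sin 348° = -0.33, north 1.6 cos 348° = 1.57
Leg 2 (329°, 3.8 km): east 3.8 sin 329° = -1.96, north 3.8 cos 329° = 3.26
Net east component: -2.29 km.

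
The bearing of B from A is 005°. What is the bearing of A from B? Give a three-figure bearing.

185°

Back-bearing = 005° + 180° = 185°.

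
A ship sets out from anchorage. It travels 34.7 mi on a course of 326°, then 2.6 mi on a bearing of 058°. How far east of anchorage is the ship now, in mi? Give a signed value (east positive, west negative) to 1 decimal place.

Leg 1 (326°, 34.7 mi): east 34.7 sin 326° = -19.40, north 34.7 cos 326° = 28.77
Leg 2 (058°, 2.6 mi): east 2.6 sin 58° = 2.20, north 2.6 cos 58° = 1.38
Net east component: -17.20 mi.

-17.2 mi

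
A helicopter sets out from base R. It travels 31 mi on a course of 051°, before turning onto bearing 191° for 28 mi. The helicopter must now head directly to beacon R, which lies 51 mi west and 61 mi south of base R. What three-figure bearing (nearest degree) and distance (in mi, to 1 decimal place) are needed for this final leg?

233°, 87.6 mi

Leg 1 (051°, 31 mi): east 31 sin 51° = 24.09, north 31 cos 51° = 19.51
Leg 2 (191°, 28 mi): east 28 sin 191° = -5.34, north 28 cos 191° = -27.49
Current position: (18.75, -7.98). Target: (-51, -61). Remaining: Δeast = -69.75, Δnorth = -53.02.
Bearing = atan2(-69.75, -53.02) mod 360° = 232.76°; distance = √((-69.75)² + (-53.02)²) = 87.615 mi.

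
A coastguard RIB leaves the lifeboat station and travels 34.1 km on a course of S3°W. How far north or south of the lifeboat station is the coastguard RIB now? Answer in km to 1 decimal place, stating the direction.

34.1 km south

Leg 1 (S3°W, 34.1 km): east 34.1 sin 183° = -1.78, north 34.1 cos 183° = -34.05
Net north component: -34.05 km.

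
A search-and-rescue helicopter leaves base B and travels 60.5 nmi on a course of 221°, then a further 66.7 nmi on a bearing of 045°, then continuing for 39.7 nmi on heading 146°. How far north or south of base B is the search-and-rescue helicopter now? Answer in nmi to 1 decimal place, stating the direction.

31.4 nmi south

Leg 1 (221°, 60.5 nmi): east 60.5 sin 221° = -39.69, north 60.5 cos 221° = -45.66
Leg 2 (045°, 66.7 nmi): east 66.7 sin 45° = 47.16, north 66.7 cos 45° = 47.16
Leg 3 (146°, 39.7 nmi): east 39.7 sin 146° = 22.20, north 39.7 cos 146° = -32.91
Net north component: -31.41 nmi.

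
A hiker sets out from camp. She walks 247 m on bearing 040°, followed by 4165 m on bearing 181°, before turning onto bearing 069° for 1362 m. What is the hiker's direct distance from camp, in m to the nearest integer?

Leg 1 (040°, 247 m): east 247 sin 40° = 158.77, north 247 cos 40° = 189.21
Leg 2 (181°, 4165 m): east 4165 sin 181° = -72.69, north 4165 cos 181° = -4164.37
Leg 3 (069°, 1362 m): east 1362 sin 69° = 1271.54, north 1362 cos 69° = 488.10
Net: 1357.62 east, -3487.06 north. Distance = √((1357.62)² + (-3487.06)²) = 3742.015 m.

3742 m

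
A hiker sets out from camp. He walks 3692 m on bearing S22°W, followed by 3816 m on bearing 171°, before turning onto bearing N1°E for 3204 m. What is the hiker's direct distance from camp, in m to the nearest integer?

Leg 1 (S22°W, 3692 m): east 3692 sin 202° = -1383.05, north 3692 cos 202° = -3423.16
Leg 2 (171°, 3816 m): east 3816 sin 171° = 596.95, north 3816 cos 171° = -3769.02
Leg 3 (N1°E, 3204 m): east 3204 sin 1° = 55.92, north 3204 cos 1° = 3203.51
Net: -730.18 east, -3988.67 north. Distance = √((-730.18)² + (-3988.67)²) = 4054.953 m.

4055 m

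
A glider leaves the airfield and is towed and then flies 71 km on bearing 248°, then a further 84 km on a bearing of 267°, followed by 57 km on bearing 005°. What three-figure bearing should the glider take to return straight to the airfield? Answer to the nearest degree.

Leg 1 (248°, 71 km): east 71 sin 248° = -65.83, north 71 cos 248° = -26.60
Leg 2 (267°, 84 km): east 84 sin 267° = -83.88, north 84 cos 267° = -4.40
Leg 3 (005°, 57 km): east 57 sin 5° = 4.97, north 57 cos 5° = 56.78
Net displacement: -144.75 east, 25.79 north. Direction back to start is (144.75, -25.79): bearing = atan2(144.75, -25.79) mod 360° = 100.10° ≈ 100°.

100°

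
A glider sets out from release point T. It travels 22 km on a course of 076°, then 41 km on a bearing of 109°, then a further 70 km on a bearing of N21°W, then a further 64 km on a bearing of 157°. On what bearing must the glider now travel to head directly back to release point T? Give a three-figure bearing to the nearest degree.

272°

Leg 1 (076°, 22 km): east 22 sin 76° = 21.35, north 22 cos 76° = 5.32
Leg 2 (109°, 41 km): east 41 sin 109° = 38.77, north 41 cos 109° = -13.35
Leg 3 (N21°W, 70 km): east 70 sin 339° = -25.09, north 70 cos 339° = 65.35
Leg 4 (157°, 64 km): east 64 sin 157° = 25.01, north 64 cos 157° = -58.91
Net displacement: 60.03 east, -1.59 north. Direction back to start is (-60.03, 1.59): bearing = atan2(-60.03, 1.59) mod 360° = 271.51° ≈ 272°.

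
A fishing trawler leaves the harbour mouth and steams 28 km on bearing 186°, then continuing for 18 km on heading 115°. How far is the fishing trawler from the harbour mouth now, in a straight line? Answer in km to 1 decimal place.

37.9 km

Leg 1 (186°, 28 km): east 28 sin 186° = -2.93, north 28 cos 186° = -27.85
Leg 2 (115°, 18 km): east 18 sin 115° = 16.31, north 18 cos 115° = -7.61
Net: 13.39 east, -35.45 north. Distance = √((13.39)² + (-35.45)²) = 37.897 km.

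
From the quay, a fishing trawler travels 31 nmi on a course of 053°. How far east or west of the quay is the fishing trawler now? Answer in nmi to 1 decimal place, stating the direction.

24.8 nmi east

Leg 1 (053°, 31 nmi): east 31 sin 53° = 24.76, north 31 cos 53° = 18.66
Net east component: 24.76 nmi.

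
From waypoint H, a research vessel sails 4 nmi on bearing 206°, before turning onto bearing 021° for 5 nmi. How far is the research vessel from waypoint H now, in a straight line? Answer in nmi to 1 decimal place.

1.1 nmi

Leg 1 (206°, 4 nmi): east 4 sin 206° = -1.75, north 4 cos 206° = -3.60
Leg 2 (021°, 5 nmi): east 5 sin 21° = 1.79, north 5 cos 21° = 4.67
Net: 0.04 east, 1.07 north. Distance = √((0.04)² + (1.07)²) = 1.073 nmi.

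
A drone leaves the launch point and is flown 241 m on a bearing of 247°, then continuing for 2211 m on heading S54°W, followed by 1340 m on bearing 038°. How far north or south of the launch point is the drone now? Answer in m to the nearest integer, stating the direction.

Leg 1 (247°, 241 m): east 241 sin 247° = -221.84, north 241 cos 247° = -94.17
Leg 2 (S54°W, 2211 m): east 2211 sin 234° = -1788.74, north 2211 cos 234° = -1299.59
Leg 3 (038°, 1340 m): east 1340 sin 38° = 824.99, north 1340 cos 38° = 1055.93
Net north component: -337.82 m.

338 m south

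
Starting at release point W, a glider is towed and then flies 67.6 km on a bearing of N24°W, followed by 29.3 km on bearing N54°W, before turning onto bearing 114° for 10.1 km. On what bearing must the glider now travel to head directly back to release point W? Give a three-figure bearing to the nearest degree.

Leg 1 (N24°W, 67.6 km): east 67.6 sin 336° = -27.50, north 67.6 cos 336° = 61.76
Leg 2 (N54°W, 29.3 km): east 29.3 sin 306° = -23.70, north 29.3 cos 306° = 17.22
Leg 3 (114°, 10.1 km): east 10.1 sin 114° = 9.23, north 10.1 cos 114° = -4.11
Net displacement: -41.97 east, 74.87 north. Direction back to start is (41.97, -74.87): bearing = atan2(41.97, -74.87) mod 360° = 150.72° ≈ 151°.

151°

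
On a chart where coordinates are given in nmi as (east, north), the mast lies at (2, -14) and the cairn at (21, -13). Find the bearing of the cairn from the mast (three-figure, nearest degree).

Δeast = 21 − 2 = 19.00; Δnorth = -13 − -14 = 1.00.
Bearing = atan2(Δeast, Δnorth) mod 360° = 86.99° ≈ 087°.

087°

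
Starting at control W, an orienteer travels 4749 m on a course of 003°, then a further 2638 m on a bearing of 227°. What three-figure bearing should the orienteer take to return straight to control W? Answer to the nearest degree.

150°

Leg 1 (003°, 4749 m): east 4749 sin 3° = 248.54, north 4749 cos 3° = 4742.49
Leg 2 (227°, 2638 m): east 2638 sin 227° = -1929.31, north 2638 cos 227° = -1799.11
Net displacement: -1680.77 east, 2943.38 north. Direction back to start is (1680.77, -2943.38): bearing = atan2(1680.77, -2943.38) mod 360° = 150.27° ≈ 150°.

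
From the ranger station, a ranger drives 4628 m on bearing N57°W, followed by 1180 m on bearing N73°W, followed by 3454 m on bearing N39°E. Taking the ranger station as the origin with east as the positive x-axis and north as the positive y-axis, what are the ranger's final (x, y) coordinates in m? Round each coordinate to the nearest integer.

Leg 1 (N57°W, 4628 m): east 4628 sin 303° = -3881.37, north 4628 cos 303° = 2520.59
Leg 2 (N73°W, 1180 m): east 1180 sin 287° = -1128.44, north 1180 cos 287° = 345.00
Leg 3 (N39°E, 3454 m): east 3454 sin 39° = 2173.67, north 3454 cos 39° = 2684.26
Summing: -2836.13 m east, 5549.85 m north → (-2836, 5550).

(-2836, 5550)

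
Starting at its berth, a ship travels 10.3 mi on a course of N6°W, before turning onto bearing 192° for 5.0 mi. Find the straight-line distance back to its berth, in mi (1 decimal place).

Leg 1 (N6°W, 10.3 mi): east 10.3 sin 354° = -1.08, north 10.3 cos 354° = 10.24
Leg 2 (192°, 5.0 mi): east 5.0 sin 192° = -1.04, north 5.0 cos 192° = -4.89
Net: -2.12 east, 5.35 north. Distance = √((-2.12)² + (5.35)²) = 5.756 mi.

5.8 mi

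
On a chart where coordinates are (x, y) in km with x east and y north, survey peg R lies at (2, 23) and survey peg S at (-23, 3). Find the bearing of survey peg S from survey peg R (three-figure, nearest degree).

231°

Δeast = -23 − 2 = -25.00; Δnorth = 3 − 23 = -20.00.
Bearing = atan2(Δeast, Δnorth) mod 360° = 231.34° ≈ 231°.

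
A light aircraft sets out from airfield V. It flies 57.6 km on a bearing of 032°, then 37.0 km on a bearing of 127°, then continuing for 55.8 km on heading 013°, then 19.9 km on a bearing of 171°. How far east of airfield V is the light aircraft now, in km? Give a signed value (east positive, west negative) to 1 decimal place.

75.7 km

Leg 1 (032°, 57.6 km): east 57.6 sin 32° = 30.52, north 57.6 cos 32° = 48.85
Leg 2 (127°, 37.0 km): east 37.0 sin 127° = 29.55, north 37.0 cos 127° = -22.27
Leg 3 (013°, 55.8 km): east 55.8 sin 13° = 12.55, north 55.8 cos 13° = 54.37
Leg 4 (171°, 19.9 km): east 19.9 sin 171° = 3.11, north 19.9 cos 171° = -19.65
Net east component: 75.74 km.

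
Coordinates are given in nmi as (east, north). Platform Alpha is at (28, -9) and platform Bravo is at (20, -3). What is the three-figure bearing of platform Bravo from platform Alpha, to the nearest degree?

Δeast = 20 − 28 = -8.00; Δnorth = -3 − -9 = 6.00.
Bearing = atan2(Δeast, Δnorth) mod 360° = 306.87° ≈ 307°.

307°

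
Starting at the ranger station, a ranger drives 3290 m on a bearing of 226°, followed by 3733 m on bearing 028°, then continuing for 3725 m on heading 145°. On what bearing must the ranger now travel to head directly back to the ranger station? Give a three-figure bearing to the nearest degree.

323°

Leg 1 (226°, 3290 m): east 3290 sin 226° = -2366.63, north 3290 cos 226° = -2285.43
Leg 2 (028°, 3733 m): east 3733 sin 28° = 1752.54, north 3733 cos 28° = 3296.04
Leg 3 (145°, 3725 m): east 3725 sin 145° = 2136.57, north 3725 cos 145° = -3051.34
Net displacement: 1522.48 east, -2040.72 north. Direction back to start is (-1522.48, 2040.72): bearing = atan2(-1522.48, 2040.72) mod 360° = 323.28° ≈ 323°.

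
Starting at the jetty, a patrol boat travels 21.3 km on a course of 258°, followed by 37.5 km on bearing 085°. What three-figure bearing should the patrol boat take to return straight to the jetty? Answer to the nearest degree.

274°

Leg 1 (258°, 21.3 km): east 21.3 sin 258° = -20.83, north 21.3 cos 258° = -4.43
Leg 2 (085°, 37.5 km): east 37.5 sin 85° = 37.36, north 37.5 cos 85° = 3.27
Net displacement: 16.52 east, -1.16 north. Direction back to start is (-16.52, 1.16): bearing = atan2(-16.52, 1.16) mod 360° = 274.02° ≈ 274°.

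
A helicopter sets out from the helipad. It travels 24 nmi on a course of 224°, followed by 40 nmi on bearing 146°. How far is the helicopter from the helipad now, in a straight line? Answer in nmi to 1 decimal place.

50.7 nmi

Leg 1 (224°, 24 nmi): east 24 sin 224° = -16.67, north 24 cos 224° = -17.26
Leg 2 (146°, 40 nmi): east 40 sin 146° = 22.37, north 40 cos 146° = -33.16
Net: 5.70 east, -50.43 north. Distance = √((5.70)² + (-50.43)²) = 50.746 nmi.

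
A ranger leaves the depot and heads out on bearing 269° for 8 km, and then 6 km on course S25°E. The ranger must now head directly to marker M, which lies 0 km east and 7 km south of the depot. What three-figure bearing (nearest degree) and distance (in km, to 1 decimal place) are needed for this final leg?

Leg 1 (269°, 8 km): east 8 sin 269° = -8.00, north 8 cos 269° = -0.14
Leg 2 (S25°E, 6 km): east 6 sin 155° = 2.54, north 6 cos 155° = -5.44
Current position: (-5.46, -5.58). Target: (0, -7). Remaining: Δeast = 5.46, Δnorth = -1.42.
Bearing = atan2(5.46, -1.42) mod 360° = 104.60°; distance = √((5.46)² + (-1.42)²) = 5.645 km.

105°, 5.6 km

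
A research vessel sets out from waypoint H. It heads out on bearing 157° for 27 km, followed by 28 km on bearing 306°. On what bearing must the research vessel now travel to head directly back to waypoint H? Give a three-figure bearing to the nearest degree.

Leg 1 (157°, 27 km): east 27 sin 157° = 10.55, north 27 cos 157° = -24.85
Leg 2 (306°, 28 km): east 28 sin 306° = -22.65, north 28 cos 306° = 16.46
Net displacement: -12.10 east, -8.40 north. Direction back to start is (12.10, 8.40): bearing = atan2(12.10, 8.40) mod 360° = 55.25° ≈ 055°.

055°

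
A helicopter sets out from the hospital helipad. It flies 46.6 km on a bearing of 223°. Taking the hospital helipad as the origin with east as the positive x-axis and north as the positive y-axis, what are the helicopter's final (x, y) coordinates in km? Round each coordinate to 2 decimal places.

(-31.78, -34.08)

Leg 1 (223°, 46.6 km): east 46.6 sin 223° = -31.78, north 46.6 cos 223° = -34.08
Summing: -31.78 km east, -34.08 km north → (-31.78, -34.08).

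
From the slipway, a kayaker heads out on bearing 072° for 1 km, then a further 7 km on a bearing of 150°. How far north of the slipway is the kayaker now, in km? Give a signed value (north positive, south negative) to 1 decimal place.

-5.8 km

Leg 1 (072°, 1 km): east 1 sin 72° = 0.95, north 1 cos 72° = 0.31
Leg 2 (150°, 7 km): east 7 sin 150° = 3.50, north 7 cos 150° = -6.06
Net north component: -5.75 km.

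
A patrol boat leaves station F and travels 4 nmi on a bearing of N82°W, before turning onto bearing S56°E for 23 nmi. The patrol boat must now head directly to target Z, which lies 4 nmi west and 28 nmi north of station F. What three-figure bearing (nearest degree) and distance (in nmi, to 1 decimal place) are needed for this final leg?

335°, 44.6 nmi

Leg 1 (N82°W, 4 nmi): east 4 sin 278° = -3.96, north 4 cos 278° = 0.56
Leg 2 (S56°E, 23 nmi): east 23 sin 124° = 19.07, north 23 cos 124° = -12.86
Current position: (15.11, -12.30). Target: (-4, 28). Remaining: Δeast = -19.11, Δnorth = 40.30.
Bearing = atan2(-19.11, 40.30) mod 360° = 334.64°; distance = √((-19.11)² + (40.30)²) = 44.604 nmi.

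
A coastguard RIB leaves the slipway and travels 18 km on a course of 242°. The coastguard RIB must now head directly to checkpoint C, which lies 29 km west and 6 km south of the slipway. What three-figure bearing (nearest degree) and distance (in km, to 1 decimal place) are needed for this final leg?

Leg 1 (242°, 18 km): east 18 sin 242° = -15.89, north 18 cos 242° = -8.45
Current position: (-15.89, -8.45). Target: (-29, -6). Remaining: Δeast = -13.11, Δnorth = 2.45.
Bearing = atan2(-13.11, 2.45) mod 360° = 280.59°; distance = √((-13.11)² + (2.45)²) = 13.334 km.

281°, 13.3 km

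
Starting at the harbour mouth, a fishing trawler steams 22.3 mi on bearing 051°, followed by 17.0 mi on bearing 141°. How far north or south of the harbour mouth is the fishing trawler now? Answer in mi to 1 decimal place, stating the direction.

0.8 mi north

Leg 1 (051°, 22.3 mi): east 22.3 sin 51° = 17.33, north 22.3 cos 51° = 14.03
Leg 2 (141°, 17.0 mi): east 17.0 sin 141° = 10.70, north 17.0 cos 141° = -13.21
Net north component: 0.82 mi.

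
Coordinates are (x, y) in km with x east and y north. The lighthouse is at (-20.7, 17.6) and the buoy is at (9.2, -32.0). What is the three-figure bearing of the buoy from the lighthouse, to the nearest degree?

149°

Δeast = 9.2 − -20.7 = 29.90; Δnorth = -32.0 − 17.6 = -49.60.
Bearing = atan2(Δeast, Δnorth) mod 360° = 148.92° ≈ 149°.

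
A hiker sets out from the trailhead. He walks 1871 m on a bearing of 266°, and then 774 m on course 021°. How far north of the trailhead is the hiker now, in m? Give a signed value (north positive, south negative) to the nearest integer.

Leg 1 (266°, 1871 m): east 1871 sin 266° = -1866.44, north 1871 cos 266° = -130.51
Leg 2 (021°, 774 m): east 774 sin 21° = 277.38, north 774 cos 21° = 722.59
Net north component: 592.08 m.

592 m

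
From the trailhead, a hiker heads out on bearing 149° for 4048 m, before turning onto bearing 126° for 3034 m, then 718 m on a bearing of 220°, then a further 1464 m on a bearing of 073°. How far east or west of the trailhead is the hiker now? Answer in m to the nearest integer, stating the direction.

5478 m east

Leg 1 (149°, 4048 m): east 4048 sin 149° = 2084.87, north 4048 cos 149° = -3469.81
Leg 2 (126°, 3034 m): east 3034 sin 126° = 2454.56, north 3034 cos 126° = -1783.34
Leg 3 (220°, 718 m): east 718 sin 220° = -461.52, north 718 cos 220° = -550.02
Leg 4 (073°, 1464 m): east 1464 sin 73° = 1400.03, north 1464 cos 73° = 428.03
Net east component: 5477.94 m.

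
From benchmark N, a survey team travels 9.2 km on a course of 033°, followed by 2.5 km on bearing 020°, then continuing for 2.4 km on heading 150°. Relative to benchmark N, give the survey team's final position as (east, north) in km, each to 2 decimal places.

Leg 1 (033°, 9.2 km): east 9.2 sin 33° = 5.01, north 9.2 cos 33° = 7.72
Leg 2 (020°, 2.5 km): east 2.5 sin 20° = 0.86, north 2.5 cos 20° = 2.35
Leg 3 (150°, 2.4 km): east 2.4 sin 150° = 1.20, north 2.4 cos 150° = -2.08
Summing: 7.07 km east, 7.99 km north → (7.07, 7.99).

(7.07, 7.99)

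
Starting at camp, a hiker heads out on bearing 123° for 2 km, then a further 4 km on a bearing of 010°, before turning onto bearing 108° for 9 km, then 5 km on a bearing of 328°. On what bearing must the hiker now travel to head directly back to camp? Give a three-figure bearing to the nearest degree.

243°

Leg 1 (123°, 2 km): east 2 sin 123° = 1.68, north 2 cos 123° = -1.09
Leg 2 (010°, 4 km): east 4 sin 10° = 0.69, north 4 cos 10° = 3.94
Leg 3 (108°, 9 km): east 9 sin 108° = 8.56, north 9 cos 108° = -2.78
Leg 4 (328°, 5 km): east 5 sin 328° = -2.65, north 5 cos 328° = 4.24
Net displacement: 8.28 east, 4.31 north. Direction back to start is (-8.28, -4.31): bearing = atan2(-8.28, -4.31) mod 360° = 242.51° ≈ 243°.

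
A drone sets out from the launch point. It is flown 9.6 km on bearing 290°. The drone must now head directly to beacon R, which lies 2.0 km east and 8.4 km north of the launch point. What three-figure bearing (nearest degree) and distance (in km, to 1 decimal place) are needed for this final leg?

065°, 12.2 km

Leg 1 (290°, 9.6 km): east 9.6 sin 290° = -9.02, north 9.6 cos 290° = 3.28
Current position: (-9.02, 3.28). Target: (2.0, 8.4). Remaining: Δeast = 11.02, Δnorth = 5.12.
Bearing = atan2(11.02, 5.12) mod 360° = 65.10°; distance = √((11.02)² + (5.12)²) = 12.151 km.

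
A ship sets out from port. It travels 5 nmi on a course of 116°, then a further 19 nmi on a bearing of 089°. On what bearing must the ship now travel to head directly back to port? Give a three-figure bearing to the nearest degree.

275°

Leg 1 (116°, 5 nmi): east 5 sin 116° = 4.49, north 5 cos 116° = -2.19
Leg 2 (089°, 19 nmi): east 19 sin 89° = 19.00, north 19 cos 89° = 0.33
Net displacement: 23.49 east, -1.86 north. Direction back to start is (-23.49, 1.86): bearing = atan2(-23.49, 1.86) mod 360° = 274.53° ≈ 275°.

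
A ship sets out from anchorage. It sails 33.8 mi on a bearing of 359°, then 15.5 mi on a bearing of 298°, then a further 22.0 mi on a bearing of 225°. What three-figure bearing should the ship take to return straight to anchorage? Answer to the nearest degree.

Leg 1 (359°, 33.8 mi): east 33.8 sin 359° = -0.59, north 33.8 cos 359° = 33.79
Leg 2 (298°, 15.5 mi): east 15.5 sin 298° = -13.69, north 15.5 cos 298° = 7.28
Leg 3 (225°, 22.0 mi): east 22.0 sin 225° = -15.56, north 22.0 cos 225° = -15.56
Net displacement: -29.83 east, 25.52 north. Direction back to start is (29.83, -25.52): bearing = atan2(29.83, -25.52) mod 360° = 130.54° ≈ 131°.

131°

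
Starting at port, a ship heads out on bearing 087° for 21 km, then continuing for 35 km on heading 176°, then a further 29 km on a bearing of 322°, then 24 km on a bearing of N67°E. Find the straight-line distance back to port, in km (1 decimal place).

27.7 km

Leg 1 (087°, 21 km): east 21 sin 87° = 20.97, north 21 cos 87° = 1.10
Leg 2 (176°, 35 km): east 35 sin 176° = 2.44, north 35 cos 176° = -34.91
Leg 3 (322°, 29 km): east 29 sin 322° = -17.85, north 29 cos 322° = 22.85
Leg 4 (N67°E, 24 km): east 24 sin 67° = 22.09, north 24 cos 67° = 9.38
Net: 27.65 east, -1.59 north. Distance = √((27.65)² + (-1.59)²) = 27.696 km.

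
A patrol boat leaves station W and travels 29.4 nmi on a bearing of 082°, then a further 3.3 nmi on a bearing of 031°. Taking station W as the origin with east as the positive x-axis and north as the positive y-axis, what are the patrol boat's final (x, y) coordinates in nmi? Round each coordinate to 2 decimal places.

(30.81, 6.92)

Leg 1 (082°, 29.4 nmi): east 29.4 sin 82° = 29.11, north 29.4 cos 82° = 4.09
Leg 2 (031°, 3.3 nmi): east 3.3 sin 31° = 1.70, north 3.3 cos 31° = 2.83
Summing: 30.81 nmi east, 6.92 nmi north → (30.81, 6.92).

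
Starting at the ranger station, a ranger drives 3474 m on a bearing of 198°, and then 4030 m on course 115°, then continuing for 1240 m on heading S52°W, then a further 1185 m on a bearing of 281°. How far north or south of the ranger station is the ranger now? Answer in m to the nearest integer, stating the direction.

5544 m south

Leg 1 (198°, 3474 m): east 3474 sin 198° = -1073.53, north 3474 cos 198° = -3303.97
Leg 2 (115°, 4030 m): east 4030 sin 115° = 3652.42, north 4030 cos 115° = -1703.15
Leg 3 (S52°W, 1240 m): east 1240 sin 232° = -977.13, north 1240 cos 232° = -763.42
Leg 4 (281°, 1185 m): east 1185 sin 281° = -1163.23, north 1185 cos 281° = 226.11
Net north component: -5544.43 m.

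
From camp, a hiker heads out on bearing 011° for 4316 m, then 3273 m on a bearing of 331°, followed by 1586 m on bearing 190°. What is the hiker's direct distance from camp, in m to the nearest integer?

5634 m

Leg 1 (011°, 4316 m): east 4316 sin 11° = 823.53, north 4316 cos 11° = 4236.70
Leg 2 (331°, 3273 m): east 3273 sin 331° = -1586.78, north 3273 cos 331° = 2862.63
Leg 3 (190°, 1586 m): east 1586 sin 190° = -275.41, north 1586 cos 190° = -1561.91
Net: -1038.66 east, 5537.43 north. Distance = √((-1038.66)² + (5537.43)²) = 5633.997 m.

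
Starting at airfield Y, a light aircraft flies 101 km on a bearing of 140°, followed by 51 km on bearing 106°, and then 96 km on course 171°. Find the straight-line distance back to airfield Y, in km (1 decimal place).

226.5 km

Leg 1 (140°, 101 km): east 101 sin 140° = 64.92, north 101 cos 140° = -77.37
Leg 2 (106°, 51 km): east 51 sin 106° = 49.02, north 51 cos 106° = -14.06
Leg 3 (171°, 96 km): east 96 sin 171° = 15.02, north 96 cos 171° = -94.82
Net: 128.96 east, -186.25 north. Distance = √((128.96)² + (-186.25)²) = 226.537 km.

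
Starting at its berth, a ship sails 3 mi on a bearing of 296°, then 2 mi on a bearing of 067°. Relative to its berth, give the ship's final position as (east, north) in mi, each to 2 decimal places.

Leg 1 (296°, 3 mi): east 3 sin 296° = -2.70, north 3 cos 296° = 1.32
Leg 2 (067°, 2 mi): east 2 sin 67° = 1.84, north 2 cos 67° = 0.78
Summing: -0.86 mi east, 2.10 mi north → (-0.86, 2.10).

(-0.86, 2.10)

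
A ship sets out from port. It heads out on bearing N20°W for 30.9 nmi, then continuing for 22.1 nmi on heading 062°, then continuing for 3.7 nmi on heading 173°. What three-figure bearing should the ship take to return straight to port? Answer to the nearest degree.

Leg 1 (N20°W, 30.9 nmi): east 30.9 sin 340° = -10.57, north 30.9 cos 340° = 29.04
Leg 2 (062°, 22.1 nmi): east 22.1 sin 62° = 19.51, north 22.1 cos 62° = 10.38
Leg 3 (173°, 3.7 nmi): east 3.7 sin 173° = 0.45, north 3.7 cos 173° = -3.67
Net displacement: 9.40 east, 35.74 north. Direction back to start is (-9.40, -35.74): bearing = atan2(-9.40, -35.74) mod 360° = 194.73° ≈ 195°.

195°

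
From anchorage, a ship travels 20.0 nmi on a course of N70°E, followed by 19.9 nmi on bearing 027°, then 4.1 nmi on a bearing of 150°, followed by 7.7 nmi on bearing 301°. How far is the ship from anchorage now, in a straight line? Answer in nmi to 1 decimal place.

Leg 1 (N70°E, 20.0 nmi): east 20.0 sin 70° = 18.79, north 20.0 cos 70° = 6.84
Leg 2 (027°, 19.9 nmi): east 19.9 sin 27° = 9.03, north 19.9 cos 27° = 17.73
Leg 3 (150°, 4.1 nmi): east 4.1 sin 150° = 2.05, north 4.1 cos 150° = -3.55
Leg 4 (301°, 7.7 nmi): east 7.7 sin 301° = -6.60, north 7.7 cos 301° = 3.97
Net: 23.28 east, 24.99 north. Distance = √((23.28)² + (24.99)²) = 34.150 nmi.

34.1 nmi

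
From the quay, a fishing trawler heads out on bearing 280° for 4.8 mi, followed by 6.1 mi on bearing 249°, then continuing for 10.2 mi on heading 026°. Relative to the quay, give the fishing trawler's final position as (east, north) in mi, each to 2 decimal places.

Leg 1 (280°, 4.8 mi): east 4.8 sin 280° = -4.73, north 4.8 cos 280° = 0.83
Leg 2 (249°, 6.1 mi): east 6.1 sin 249° = -5.69, north 6.1 cos 249° = -2.19
Leg 3 (026°, 10.2 mi): east 10.2 sin 26° = 4.47, north 10.2 cos 26° = 9.17
Summing: -5.95 mi east, 7.82 mi north → (-5.95, 7.82).

(-5.95, 7.82)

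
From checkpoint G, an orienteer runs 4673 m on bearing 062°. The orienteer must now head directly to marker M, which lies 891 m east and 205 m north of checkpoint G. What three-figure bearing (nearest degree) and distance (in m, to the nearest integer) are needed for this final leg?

238°, 3797 m

Leg 1 (062°, 4673 m): east 4673 sin 62° = 4126.01, north 4673 cos 62° = 2193.84
Current position: (4126.01, 2193.84). Target: (891, 205). Remaining: Δeast = -3235.01, Δnorth = -1988.84.
Bearing = atan2(-3235.01, -1988.84) mod 360° = 238.42°; distance = √((-3235.01)² + (-1988.84)²) = 3797.473 m.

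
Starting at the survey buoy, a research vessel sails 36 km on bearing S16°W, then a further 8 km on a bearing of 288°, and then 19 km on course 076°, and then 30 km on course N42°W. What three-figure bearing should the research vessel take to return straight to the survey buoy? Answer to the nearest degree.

Leg 1 (S16°W, 36 km): east 36 sin 196° = -9.92, north 36 cos 196° = -34.61
Leg 2 (288°, 8 km): east 8 sin 288° = -7.61, north 8 cos 288° = 2.47
Leg 3 (076°, 19 km): east 19 sin 76° = 18.44, north 19 cos 76° = 4.60
Leg 4 (N42°W, 30 km): east 30 sin 318° = -20.07, north 30 cos 318° = 22.29
Net displacement: -19.17 east, -5.24 north. Direction back to start is (19.17, 5.24): bearing = atan2(19.17, 5.24) mod 360° = 74.71° ≈ 075°.

075°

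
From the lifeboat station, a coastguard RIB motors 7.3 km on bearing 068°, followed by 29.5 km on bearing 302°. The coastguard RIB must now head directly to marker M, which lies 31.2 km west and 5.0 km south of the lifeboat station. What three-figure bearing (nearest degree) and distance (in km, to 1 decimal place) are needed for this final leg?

Leg 1 (068°, 7.3 km): east 7.3 sin 68° = 6.77, north 7.3 cos 68° = 2.73
Leg 2 (302°, 29.5 km): east 29.5 sin 302° = -25.02, north 29.5 cos 302° = 15.63
Current position: (-18.25, 18.37). Target: (-31.2, -5.0). Remaining: Δeast = -12.95, Δnorth = -23.37.
Bearing = atan2(-12.95, -23.37) mod 360° = 209.00°; distance = √((-12.95)² + (-23.37)²) = 26.716 km.

209°, 26.7 km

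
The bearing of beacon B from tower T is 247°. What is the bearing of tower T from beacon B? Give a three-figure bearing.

067°

Back-bearing = 247° − 180° = 067°.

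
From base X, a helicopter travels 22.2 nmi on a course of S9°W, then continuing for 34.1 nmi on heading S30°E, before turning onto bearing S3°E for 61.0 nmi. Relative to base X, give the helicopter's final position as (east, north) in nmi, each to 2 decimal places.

Leg 1 (S9°W, 22.2 nmi): east 22.2 sin 189° = -3.47, north 22.2 cos 189° = -21.93
Leg 2 (S30°E, 34.1 nmi): east 34.1 sin 150° = 17.05, north 34.1 cos 150° = -29.53
Leg 3 (S3°E, 61.0 nmi): east 61.0 sin 177° = 3.19, north 61.0 cos 177° = -60.92
Summing: 16.77 nmi east, -112.37 nmi north → (16.77, -112.37).

(16.77, -112.37)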